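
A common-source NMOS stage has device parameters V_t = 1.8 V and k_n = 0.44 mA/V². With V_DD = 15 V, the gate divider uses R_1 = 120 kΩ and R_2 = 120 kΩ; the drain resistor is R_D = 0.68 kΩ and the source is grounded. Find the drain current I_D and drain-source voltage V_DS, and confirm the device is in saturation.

V_G = V_DD·R_2/(R_1+R_2) = 15×120/240 = 7.5 V. With the source grounded, V_GS = V_G = 7.5 V.
Assume saturation: I_D = (k_n/2)(V_GS − V_t)² = (0.44/2)×(7.5 − 1.8)² = 0.22×5.7² = 7.15 mA.
V_DS = V_DD − I_D·R_D = 15 − 7.15×0.68 = 10.1 V.
Saturation requires V_DS ≥ V_GS − V_t = 5.7 V; 10.1 ≥ 5.7 ✓.

I_D ≈ 7.1 mA, V_DS ≈ 10 V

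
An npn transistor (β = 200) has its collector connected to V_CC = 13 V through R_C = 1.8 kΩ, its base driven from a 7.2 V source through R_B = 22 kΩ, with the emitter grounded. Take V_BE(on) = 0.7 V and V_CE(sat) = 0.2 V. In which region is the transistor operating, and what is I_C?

saturation; I_C ≈ 7.1 mA

Assume active: I_B = (7.2 − 0.7)/22 = 0.295 mA, giving I_C = β·I_B = 59.1 mA.
But then V_CE = 13 − 59.1×1.8 = -93.4 V < V_CE(sat) = 0.2 V — impossible in the active region.
So the transistor is saturated. With V_CE = 0.2 V, I_C = (V_CC − 0.2)/R_C = 12.8/1.8 = 7.11 mA.
Check: β·I_B = 59.1 mA > I_C = 7.11 mA, confirming saturation.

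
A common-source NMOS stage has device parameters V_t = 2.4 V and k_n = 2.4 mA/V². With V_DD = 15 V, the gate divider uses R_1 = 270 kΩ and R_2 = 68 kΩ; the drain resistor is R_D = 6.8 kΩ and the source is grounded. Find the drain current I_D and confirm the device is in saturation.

V_G = V_DD·R_2/(R_1+R_2) = 15×68/338 = 3.02 V. With the source grounded, V_GS = V_G = 3.02 V.
Assume saturation: I_D = (k_n/2)(V_GS − V_t)² = (2.4/2)×(3.02 − 2.4)² = 1.2×0.618² = 0.458 mA.
V_DS = V_DD − I_D·R_D = 15 − 0.458×6.8 = 11.9 V.
Saturation requires V_DS ≥ V_GS − V_t = 0.618 V; 11.9 ≥ 0.618 ✓.

I_D ≈ 0.46 mA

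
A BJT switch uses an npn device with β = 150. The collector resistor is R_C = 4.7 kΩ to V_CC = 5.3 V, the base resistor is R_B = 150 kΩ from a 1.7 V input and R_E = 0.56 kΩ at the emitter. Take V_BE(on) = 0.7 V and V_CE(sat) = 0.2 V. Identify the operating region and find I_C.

Assume active. Base-emitter loop: I_B = (V_BB − V_BE)/(R_B + (β+1)R_E) = (1.7 − 0.7)/(150 + 151×0.56) = 0.00426 mA.
I_C = β·I_B = 150×0.00426 = 0.639 mA.
V_CE = V_CC − I_C·R_C − I_E·R_E = 5.3 − 0.639×4.7 − 0.644×0.56 = 1.93 V > V_CE(sat), so the active-region assumption holds.

active; I_C ≈ 0.64 mA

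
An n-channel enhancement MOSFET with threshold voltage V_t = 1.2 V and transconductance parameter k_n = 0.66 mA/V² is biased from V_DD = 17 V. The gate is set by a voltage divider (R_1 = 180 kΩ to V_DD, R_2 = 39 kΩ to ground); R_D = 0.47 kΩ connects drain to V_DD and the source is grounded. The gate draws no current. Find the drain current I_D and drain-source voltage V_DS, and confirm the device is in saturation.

I_D ≈ 1.1 mA, V_DS ≈ 16 V

V_G = V_DD·R_2/(R_1+R_2) = 17×39/219 = 3.03 V. With the source grounded, V_GS = V_G = 3.03 V.
Assume saturation: I_D = (k_n/2)(V_GS − V_t)² = (0.66/2)×(3.03 − 1.2)² = 0.33×1.83² = 1.1 mA.
V_DS = V_DD − I_D·R_D = 17 − 1.1×0.47 = 16.5 V.
Saturation requires V_DS ≥ V_GS − V_t = 1.83 V; 16.5 ≥ 1.83 ✓.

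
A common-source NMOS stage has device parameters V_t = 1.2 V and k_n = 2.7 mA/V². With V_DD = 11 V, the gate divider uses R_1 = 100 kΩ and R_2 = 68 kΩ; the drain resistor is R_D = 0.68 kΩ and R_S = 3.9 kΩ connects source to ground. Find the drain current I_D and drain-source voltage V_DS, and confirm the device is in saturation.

I_D ≈ 0.66 mA, V_DS ≈ 8 V

V_G = V_DD·R_2/(R_1+R_2) = 11×68/168 = 4.45 V.
Assume saturation: I_D = (k_n/2)(V_GS − V_t)² with V_GS = V_G − I_D·R_S = 4.45 − 3.9·I_D.
Substituting gives 20.5·I_D² − 35.2·I_D + 14.3 = 0, with roots I_D = 0.655 or 1.06 mA.
The root I_D = 1.06 mA gives V_GS = 0.313 V ≤ V_t, so take I_D = 0.655 mA.
Then V_GS = 1.9 V and V_DS = V_DD − I_D(R_D+R_S) = 11 − 0.655×4.58 = 8 V.
Saturation requires V_DS ≥ V_GS − V_t = 0.697 V; 8 ≥ 0.697 ✓.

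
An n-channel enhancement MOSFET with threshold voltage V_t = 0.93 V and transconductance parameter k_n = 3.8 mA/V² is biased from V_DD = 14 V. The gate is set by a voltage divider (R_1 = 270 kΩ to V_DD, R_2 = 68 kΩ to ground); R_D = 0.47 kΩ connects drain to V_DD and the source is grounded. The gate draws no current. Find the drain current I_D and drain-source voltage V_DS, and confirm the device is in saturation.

V_G = V_DD·R_2/(R_1+R_2) = 14×68/338 = 2.82 V. With the source grounded, V_GS = V_G = 2.82 V.
Assume saturation: I_D = (k_n/2)(V_GS − V_t)² = (3.8/2)×(2.82 − 0.93)² = 1.9×1.89² = 6.76 mA.
V_DS = V_DD − I_D·R_D = 14 − 6.76×0.47 = 10.8 V.
Saturation requires V_DS ≥ V_GS − V_t = 1.89 V; 10.8 ≥ 1.89 ✓.

I_D ≈ 6.8 mA, V_DS ≈ 11 V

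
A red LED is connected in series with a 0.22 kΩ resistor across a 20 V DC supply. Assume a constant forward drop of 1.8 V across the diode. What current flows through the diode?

I ≈ 83 mA

KVL around the loop: 20 = V_D + I·R = 1.8 + I × 0.22 kΩ.
So I = (20 − 1.8) / 0.22 kΩ = 18.2 / 0.22 = 82.7 mA.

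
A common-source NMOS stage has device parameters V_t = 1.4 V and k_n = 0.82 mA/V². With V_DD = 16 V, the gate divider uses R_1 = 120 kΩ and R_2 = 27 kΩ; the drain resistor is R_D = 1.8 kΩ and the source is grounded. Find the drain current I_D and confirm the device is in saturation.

I_D ≈ 0.97 mA

V_G = V_DD·R_2/(R_1+R_2) = 16×27/147 = 2.94 V. With the source grounded, V_GS = V_G = 2.94 V.
Assume saturation: I_D = (k_n/2)(V_GS − V_t)² = (0.82/2)×(2.94 − 1.4)² = 0.41×1.54² = 0.971 mA.
V_DS = V_DD − I_D·R_D = 16 − 0.971×1.8 = 14.3 V.
Saturation requires V_DS ≥ V_GS − V_t = 1.54 V; 14.3 ≥ 1.54 ✓.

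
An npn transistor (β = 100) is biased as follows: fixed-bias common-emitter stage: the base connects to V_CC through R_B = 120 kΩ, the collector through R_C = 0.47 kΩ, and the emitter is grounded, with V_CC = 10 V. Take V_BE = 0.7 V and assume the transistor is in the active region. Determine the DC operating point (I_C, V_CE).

Base loop: V_CC = I_B·R_B + V_BE, so I_B = (10 − 0.7)/120 kΩ = 0.0775 mA.
In the active region I_C = β·I_B = 100 × 0.0775 = 7.75 mA.
Collector loop: V_CE = V_CC − I_C·R_C = 10 − 7.75×0.47 = 6.36 V.
Since V_CE = 6.36 V > V_CE(sat) ≈ 0.2 V, the transistor is in the active region as assumed.

I_C ≈ 7.8 mA, V_CE ≈ 6.4 V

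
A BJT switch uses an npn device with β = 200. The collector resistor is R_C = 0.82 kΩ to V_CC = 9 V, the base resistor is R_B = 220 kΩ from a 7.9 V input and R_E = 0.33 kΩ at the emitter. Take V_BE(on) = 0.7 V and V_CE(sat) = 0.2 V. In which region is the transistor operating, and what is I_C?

Assume active. Base-emitter loop: I_B = (V_BB − V_BE)/(R_B + (β+1)R_E) = (7.9 − 0.7)/(220 + 201×0.33) = 0.0251 mA.
I_C = β·I_B = 200×0.0251 = 5.03 mA.
V_CE = V_CC − I_C·R_C − I_E·R_E = 9 − 5.03×0.82 − 5.05×0.33 = 3.21 V > V_CE(sat), so the active-region assumption holds.

active; I_C ≈ 5 mA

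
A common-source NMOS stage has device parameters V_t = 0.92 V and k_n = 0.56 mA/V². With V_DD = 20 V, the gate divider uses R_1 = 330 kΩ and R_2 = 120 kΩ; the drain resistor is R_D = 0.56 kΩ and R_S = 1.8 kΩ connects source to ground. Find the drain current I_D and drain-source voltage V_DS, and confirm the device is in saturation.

V_G = V_DD·R_2/(R_1+R_2) = 20×120/450 = 5.33 V.
Assume saturation: I_D = (k_n/2)(V_GS − V_t)² with V_GS = V_G − I_D·R_S = 5.33 − 1.8·I_D.
Substituting gives 0.907·I_D² − 5.45·I_D + 5.45 = 0, with roots I_D = 1.27 or 4.74 mA.
The root I_D = 4.74 mA gives V_GS = -3.19 V ≤ V_t, so take I_D = 1.27 mA.
Then V_GS = 3.05 V and V_DS = V_DD − I_D(R_D+R_S) = 20 − 1.27×2.36 = 17 V.
Saturation requires V_DS ≥ V_GS − V_t = 2.13 V; 17 ≥ 2.13 ✓.

I_D ≈ 1.3 mA, V_DS ≈ 17 V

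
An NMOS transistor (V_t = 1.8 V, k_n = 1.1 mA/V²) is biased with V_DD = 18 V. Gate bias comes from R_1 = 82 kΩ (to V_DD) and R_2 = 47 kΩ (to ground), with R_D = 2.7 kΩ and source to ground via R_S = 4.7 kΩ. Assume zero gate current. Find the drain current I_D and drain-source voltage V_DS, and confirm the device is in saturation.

I_D ≈ 0.76 mA, V_DS ≈ 12 V

V_G = V_DD·R_2/(R_1+R_2) = 18×47/129 = 6.56 V.
Assume saturation: I_D = (k_n/2)(V_GS − V_t)² with V_GS = V_G − I_D·R_S = 6.56 − 4.7·I_D.
Substituting gives 12.1·I_D² − 25.6·I_D + 12.5 = 0, with roots I_D = 0.762 or 1.35 mA.
The root I_D = 1.35 mA gives V_GS = 0.236 V ≤ V_t, so take I_D = 0.762 mA.
Then V_GS = 2.98 V and V_DS = V_DD − I_D(R_D+R_S) = 18 − 0.762×7.4 = 12.4 V.
Saturation requires V_DS ≥ V_GS − V_t = 1.18 V; 12.4 ≥ 1.18 ✓.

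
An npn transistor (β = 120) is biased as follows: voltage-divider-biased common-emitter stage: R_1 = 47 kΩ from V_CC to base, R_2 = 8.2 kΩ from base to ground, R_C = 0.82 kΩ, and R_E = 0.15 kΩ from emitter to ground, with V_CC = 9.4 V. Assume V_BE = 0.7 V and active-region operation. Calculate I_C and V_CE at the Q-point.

Thevenize the base divider: V_Th = V_CC·R_2/(R_1+R_2) = 9.4×8.2/55.2 = 1.4 V, R_Th = R_1‖R_2 = 6.98 kΩ.
Base-emitter loop: V_Th = I_B·R_Th + V_BE + (β+1)I_B·R_E, so I_B = (1.4 − 0.7) / (6.98 + 121×0.15) = 0.0277 mA.
I_C = β·I_B = 120×0.0277 = 3.33 mA, and I_E = (β+1)I_B = 3.35 mA.
V_CE = V_CC − I_C·R_C − I_E·R_E = 9.4 − 3.33×0.82 − 3.35×0.15 = 6.17 V.
V_CE = 6.17 V > 0.2 V confirms active-region operation.

I_C ≈ 3.3 mA, V_CE ≈ 6.2 V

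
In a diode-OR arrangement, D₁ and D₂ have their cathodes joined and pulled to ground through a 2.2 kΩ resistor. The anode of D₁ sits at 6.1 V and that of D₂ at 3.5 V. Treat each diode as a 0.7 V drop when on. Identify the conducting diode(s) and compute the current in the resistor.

Only D₁ conducts; I_R ≈ 2.5 mA

Assume both conduct. Then node N would need to be at both 6.1−0.7 = 5.4 V and 3.5−0.7 = 2.8 V, which is impossible.
Assume only D₁ conducts: V_N = 6.1 − 0.7 = 5.4 V, so I_R = 5.4/2.2 = 2.45 mA.
Check D₂: its anode-to-cathode voltage is 3.5 − 5.4 = -1.9 V < 0.7 V, so it is off. The assumption is consistent.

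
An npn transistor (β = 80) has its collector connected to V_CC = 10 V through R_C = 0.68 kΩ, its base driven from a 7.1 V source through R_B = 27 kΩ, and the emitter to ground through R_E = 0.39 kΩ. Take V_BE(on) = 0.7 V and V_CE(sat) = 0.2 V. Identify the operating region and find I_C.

active; I_C ≈ 8.7 mA

Assume active. Base-emitter loop: I_B = (V_BB − V_BE)/(R_B + (β+1)R_E) = (7.1 − 0.7)/(27 + 81×0.39) = 0.109 mA.
I_C = β·I_B = 80×0.109 = 8.74 mA.
V_CE = V_CC − I_C·R_C − I_E·R_E = 10 − 8.74×0.68 − 8.85×0.39 = 0.607 V > V_CE(sat), so the active-region assumption holds.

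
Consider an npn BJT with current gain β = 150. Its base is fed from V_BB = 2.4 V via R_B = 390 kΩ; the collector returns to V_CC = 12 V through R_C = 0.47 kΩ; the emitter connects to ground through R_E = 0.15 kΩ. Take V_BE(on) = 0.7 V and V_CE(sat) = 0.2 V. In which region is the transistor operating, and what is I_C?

Assume active. Base-emitter loop: I_B = (V_BB − V_BE)/(R_B + (β+1)R_E) = (2.4 − 0.7)/(390 + 151×0.15) = 0.00412 mA.
I_C = β·I_B = 150×0.00412 = 0.618 mA.
V_CE = V_CC − I_C·R_C − I_E·R_E = 12 − 0.618×0.47 − 0.622×0.15 = 11.6 V > V_CE(sat), so the active-region assumption holds.

active; I_C ≈ 0.62 mA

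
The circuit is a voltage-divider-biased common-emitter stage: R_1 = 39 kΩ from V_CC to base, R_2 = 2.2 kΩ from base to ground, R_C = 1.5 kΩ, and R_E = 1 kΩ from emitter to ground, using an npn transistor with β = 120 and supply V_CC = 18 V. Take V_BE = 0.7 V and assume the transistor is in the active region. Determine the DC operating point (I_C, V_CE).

Thevenize the base divider: V_Th = V_CC·R_2/(R_1+R_2) = 18×2.2/41.2 = 0.961 V, R_Th = R_1‖R_2 = 2.08 kΩ.
Base-emitter loop: V_Th = I_B·R_Th + V_BE + (β+1)I_B·R_E, so I_B = (0.961 − 0.7) / (2.08 + 121×1) = 0.00212 mA.
I_C = β·I_B = 120×0.00212 = 0.255 mA, and I_E = (β+1)I_B = 0.257 mA.
V_CE = V_CC − I_C·R_C − I_E·R_E = 18 − 0.255×1.5 − 0.257×1 = 17.4 V.
V_CE = 17.4 V > 0.2 V confirms active-region operation.

I_C ≈ 0.25 mA, V_CE ≈ 17 V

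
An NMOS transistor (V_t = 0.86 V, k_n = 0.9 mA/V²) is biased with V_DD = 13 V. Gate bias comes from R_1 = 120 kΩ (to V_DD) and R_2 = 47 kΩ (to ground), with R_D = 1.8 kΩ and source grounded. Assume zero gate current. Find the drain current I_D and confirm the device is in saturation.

V_G = V_DD·R_2/(R_1+R_2) = 13×47/167 = 3.66 V. With the source grounded, V_GS = V_G = 3.66 V.
Assume saturation: I_D = (k_n/2)(V_GS − V_t)² = (0.9/2)×(3.66 − 0.86)² = 0.45×2.8² = 3.52 mA.
V_DS = V_DD − I_D·R_D = 13 − 3.52×1.8 = 6.66 V.
Saturation requires V_DS ≥ V_GS − V_t = 2.8 V; 6.66 ≥ 2.8 ✓.

I_D ≈ 3.5 mA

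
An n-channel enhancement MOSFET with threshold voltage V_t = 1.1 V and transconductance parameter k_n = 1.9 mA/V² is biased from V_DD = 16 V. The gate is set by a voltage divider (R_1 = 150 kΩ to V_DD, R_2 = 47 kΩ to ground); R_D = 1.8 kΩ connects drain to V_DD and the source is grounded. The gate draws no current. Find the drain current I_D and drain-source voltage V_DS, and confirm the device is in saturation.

I_D ≈ 7 mA, V_DS ≈ 3.4 V

V_G = V_DD·R_2/(R_1+R_2) = 16×47/197 = 3.82 V. With the source grounded, V_GS = V_G = 3.82 V.
Assume saturation: I_D = (k_n/2)(V_GS − V_t)² = (1.9/2)×(3.82 − 1.1)² = 0.95×2.72² = 7.01 mA.
V_DS = V_DD − I_D·R_D = 16 − 7.01×1.8 = 3.37 V.
Saturation requires V_DS ≥ V_GS − V_t = 2.72 V; 3.37 ≥ 2.72 ✓.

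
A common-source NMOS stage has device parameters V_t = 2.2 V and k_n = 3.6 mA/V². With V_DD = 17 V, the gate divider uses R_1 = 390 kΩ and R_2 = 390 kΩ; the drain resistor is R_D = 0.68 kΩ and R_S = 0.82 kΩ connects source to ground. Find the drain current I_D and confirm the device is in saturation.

I_D ≈ 5.5 mA

V_G = V_DD·R_2/(R_1+R_2) = 17×390/780 = 8.5 V.
Assume saturation: I_D = (k_n/2)(V_GS − V_t)² with V_GS = V_G − I_D·R_S = 8.5 − 0.82·I_D.
Substituting gives 1.21·I_D² − 19.6·I_D + 71.4 = 0, with roots I_D = 5.54 or 10.6 mA.
The root I_D = 10.6 mA gives V_GS = -0.232 V ≤ V_t, so take I_D = 5.54 mA.
Then V_GS = 3.95 V and V_DS = V_DD − I_D(R_D+R_S) = 17 − 5.54×1.5 = 8.69 V.
Saturation requires V_DS ≥ V_GS − V_t = 1.75 V; 8.69 ≥ 1.75 ✓.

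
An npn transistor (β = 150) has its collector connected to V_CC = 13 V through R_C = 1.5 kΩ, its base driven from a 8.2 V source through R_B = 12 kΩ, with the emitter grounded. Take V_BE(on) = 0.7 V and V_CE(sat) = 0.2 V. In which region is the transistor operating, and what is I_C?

Assume active: I_B = (8.2 − 0.7)/12 = 0.625 mA, giving I_C = β·I_B = 93.7 mA.
But then V_CE = 13 − 93.7×1.5 = -128 V < V_CE(sat) = 0.2 V — impossible in the active region.
So the transistor is saturated. With V_CE = 0.2 V, I_C = (V_CC − 0.2)/R_C = 12.8/1.5 = 8.53 mA.
Check: β·I_B = 93.7 mA > I_C = 8.53 mA, confirming saturation.

saturation; I_C ≈ 8.5 mA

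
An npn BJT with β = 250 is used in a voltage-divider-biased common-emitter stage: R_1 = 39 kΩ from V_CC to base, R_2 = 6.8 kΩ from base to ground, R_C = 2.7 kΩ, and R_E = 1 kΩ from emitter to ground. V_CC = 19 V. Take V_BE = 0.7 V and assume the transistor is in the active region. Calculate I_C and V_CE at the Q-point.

Thevenize the base divider: V_Th = V_CC·R_2/(R_1+R_2) = 19×6.8/45.8 = 2.82 V, R_Th = R_1‖R_2 = 5.79 kΩ.
Base-emitter loop: V_Th = I_B·R_Th + V_BE + (β+1)I_B·R_E, so I_B = (2.82 − 0.7) / (5.79 + 251×1) = 0.00826 mA.
I_C = β·I_B = 250×0.00826 = 2.06 mA, and I_E = (β+1)I_B = 2.07 mA.
V_CE = V_CC − I_C·R_C − I_E·R_E = 19 − 2.06×2.7 − 2.07×1 = 11.4 V.
V_CE = 11.4 V > 0.2 V confirms active-region operation.

I_C ≈ 2.1 mA, V_CE ≈ 11 V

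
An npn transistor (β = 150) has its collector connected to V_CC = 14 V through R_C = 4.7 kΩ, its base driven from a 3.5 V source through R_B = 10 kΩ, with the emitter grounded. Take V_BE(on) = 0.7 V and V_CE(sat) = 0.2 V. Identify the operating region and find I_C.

Assume active: I_B = (3.5 − 0.7)/10 = 0.28 mA, giving I_C = β·I_B = 42 mA.
But then V_CE = 14 − 42×4.7 = -183 V < V_CE(sat) = 0.2 V — impossible in the active region.
So the transistor is saturated. With V_CE = 0.2 V, I_C = (V_CC − 0.2)/R_C = 13.8/4.7 = 2.94 mA.
Check: β·I_B = 42 mA > I_C = 2.94 mA, confirming saturation.

saturation; I_C ≈ 2.9 mA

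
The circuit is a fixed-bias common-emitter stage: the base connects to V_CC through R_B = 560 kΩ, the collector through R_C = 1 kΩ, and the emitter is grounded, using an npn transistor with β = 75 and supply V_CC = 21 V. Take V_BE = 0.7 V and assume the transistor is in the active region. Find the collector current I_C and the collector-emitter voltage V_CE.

I_C ≈ 2.7 mA, V_CE ≈ 18 V

Base loop: V_CC = I_B·R_B + V_BE, so I_B = (21 − 0.7)/560 kΩ = 0.0363 mA.
In the active region I_C = β·I_B = 75 × 0.0363 = 2.72 mA.
Collector loop: V_CE = V_CC − I_C·R_C = 21 − 2.72×1 = 18.3 V.
Since V_CE = 18.3 V > V_CE(sat) ≈ 0.2 V, the transistor is in the active region as assumed.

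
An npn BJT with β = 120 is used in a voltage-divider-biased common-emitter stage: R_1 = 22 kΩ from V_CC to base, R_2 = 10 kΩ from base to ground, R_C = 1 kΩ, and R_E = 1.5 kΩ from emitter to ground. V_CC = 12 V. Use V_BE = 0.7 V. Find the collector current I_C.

Thevenize the base divider: V_Th = V_CC·R_2/(R_1+R_2) = 12×10/32 = 3.75 V, R_Th = R_1‖R_2 = 6.88 kΩ.
Base-emitter loop: V_Th = I_B·R_Th + V_BE + (β+1)I_B·R_E, so I_B = (3.75 − 0.7) / (6.88 + 121×1.5) = 0.0162 mA.
I_C = β·I_B = 120×0.0162 = 1.94 mA, and I_E = (β+1)I_B = 1.96 mA.
V_CE = V_CC − I_C·R_C − I_E·R_E = 12 − 1.94×1 − 1.96×1.5 = 7.12 V.
V_CE = 7.12 V > 0.2 V confirms active-region operation.

I_C ≈ 1.9 mA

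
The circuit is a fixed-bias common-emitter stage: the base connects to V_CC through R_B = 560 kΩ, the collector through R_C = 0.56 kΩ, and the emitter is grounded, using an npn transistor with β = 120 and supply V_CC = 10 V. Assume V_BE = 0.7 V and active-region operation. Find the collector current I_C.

Base loop: V_CC = I_B·R_B + V_BE, so I_B = (10 − 0.7)/560 kΩ = 0.0166 mA.
In the active region I_C = β·I_B = 120 × 0.0166 = 1.99 mA.
Collector loop: V_CE = V_CC − I_C·R_C = 10 − 1.99×0.56 = 8.88 V.
Since V_CE = 8.88 V > V_CE(sat) ≈ 0.2 V, the transistor is in the active region as assumed.

I_C ≈ 2 mA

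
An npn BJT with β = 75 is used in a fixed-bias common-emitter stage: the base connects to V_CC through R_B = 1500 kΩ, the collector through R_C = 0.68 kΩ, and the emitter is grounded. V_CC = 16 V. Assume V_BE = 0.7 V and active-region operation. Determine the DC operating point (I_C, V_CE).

Base loop: V_CC = I_B·R_B + V_BE, so I_B = (16 − 0.7)/1500 kΩ = 0.0102 mA.
In the active region I_C = β·I_B = 75 × 0.0102 = 0.765 mA.
Collector loop: V_CE = V_CC − I_C·R_C = 16 − 0.765×0.68 = 15.5 V.
Since V_CE = 15.5 V > V_CE(sat) ≈ 0.2 V, the transistor is in the active region as assumed.

I_C ≈ 0.77 mA, V_CE ≈ 15 V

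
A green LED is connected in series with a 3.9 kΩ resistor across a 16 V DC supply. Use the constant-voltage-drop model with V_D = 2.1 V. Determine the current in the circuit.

KVL around the loop: 16 = V_D + I·R = 2.1 + I × 3.9 kΩ.
So I = (16 − 2.1) / 3.9 kΩ = 13.9 / 3.9 = 3.56 mA.

I ≈ 3.6 mA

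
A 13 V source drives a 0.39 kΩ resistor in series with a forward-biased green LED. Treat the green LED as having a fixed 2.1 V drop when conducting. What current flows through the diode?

KVL around the loop: 13 = V_D + I·R = 2.1 + I × 0.39 kΩ.
So I = (13 − 2.1) / 0.39 kΩ = 10.9 / 0.39 = 27.9 mA.

I ≈ 28 mA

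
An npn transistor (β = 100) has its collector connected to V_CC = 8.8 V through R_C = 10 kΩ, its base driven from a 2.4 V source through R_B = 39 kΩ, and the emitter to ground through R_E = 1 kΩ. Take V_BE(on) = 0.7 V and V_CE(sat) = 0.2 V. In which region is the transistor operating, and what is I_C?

saturation; I_C ≈ 0.78 mA

Assume active: I_B = (2.4 − 0.7)/(39 + 101×1) = 0.0121 mA, I_C = β·I_B = 1.21 mA.
Then V_CE = 8.8 − 1.21×10 − 1.23×1 = -4.57 V < 0.2 V — the active assumption fails.
Re-solve with V_CE = 0.2 V. KCL at the emitter: V_E/R_E = (V_BB−0.7−V_E)/R_B + (V_CC−0.2−V_E)/R_C, giving V_E = 0.803 V.
I_C = (V_CC − 0.2 − V_E)/R_C = (8.6 − 0.803)/10 = 0.78 mA.
Check: I_B = (1.7 − 0.803)/39 = 0.023 mA, and β·I_B = 2.3 mA > I_C, confirming saturation.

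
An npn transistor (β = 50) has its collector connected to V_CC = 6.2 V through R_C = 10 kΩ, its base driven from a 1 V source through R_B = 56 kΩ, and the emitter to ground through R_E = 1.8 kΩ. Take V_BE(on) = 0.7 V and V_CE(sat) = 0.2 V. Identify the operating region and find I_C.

active; I_C ≈ 0.1 mA

Assume active. Base-emitter loop: I_B = (V_BB − V_BE)/(R_B + (β+1)R_E) = (1 − 0.7)/(56 + 51×1.8) = 0.00203 mA.
I_C = β·I_B = 50×0.00203 = 0.101 mA.
V_CE = V_CC − I_C·R_C − I_E·R_E = 6.2 − 0.101×10 − 0.104×1.8 = 5 V > V_CE(sat), so the active-region assumption holds.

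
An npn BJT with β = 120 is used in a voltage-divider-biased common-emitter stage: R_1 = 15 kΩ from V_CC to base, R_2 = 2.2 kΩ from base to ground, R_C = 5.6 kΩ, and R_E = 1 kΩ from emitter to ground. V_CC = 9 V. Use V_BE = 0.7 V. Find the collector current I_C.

I_C ≈ 0.44 mA

Thevenize the base divider: V_Th = V_CC·R_2/(R_1+R_2) = 9×2.2/17.2 = 1.15 V, R_Th = R_1‖R_2 = 1.92 kΩ.
Base-emitter loop: V_Th = I_B·R_Th + V_BE + (β+1)I_B·R_E, so I_B = (1.15 − 0.7) / (1.92 + 121×1) = 0.00367 mA.
I_C = β·I_B = 120×0.00367 = 0.44 mA, and I_E = (β+1)I_B = 0.444 mA.
V_CE = V_CC − I_C·R_C − I_E·R_E = 9 − 0.44×5.6 − 0.444×1 = 6.09 V.
V_CE = 6.09 V > 0.2 V confirms active-region operation.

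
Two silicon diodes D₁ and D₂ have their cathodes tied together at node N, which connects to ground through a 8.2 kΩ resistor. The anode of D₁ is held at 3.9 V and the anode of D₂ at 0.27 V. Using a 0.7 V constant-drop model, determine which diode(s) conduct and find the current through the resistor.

Only D₁ conducts; I_R ≈ 0.39 mA

Assume both conduct. Then node N would need to be at both 3.9−0.7 = 3.2 V and 0.27−0.7 = -0.43 V, which is impossible.
Assume only D₁ conducts: V_N = 3.9 − 0.7 = 3.2 V, so I_R = 3.2/8.2 = 0.39 mA.
Check D₂: its anode-to-cathode voltage is 0.27 − 3.2 = -2.93 V < 0.7 V, so it is off. The assumption is consistent.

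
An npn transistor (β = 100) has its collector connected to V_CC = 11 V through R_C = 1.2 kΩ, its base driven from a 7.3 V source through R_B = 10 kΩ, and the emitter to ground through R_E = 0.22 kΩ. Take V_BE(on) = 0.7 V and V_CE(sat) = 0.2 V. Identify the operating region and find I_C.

saturation; I_C ≈ 7.5 mA

Assume active: I_B = (7.3 − 0.7)/(10 + 101×0.22) = 0.205 mA, I_C = β·I_B = 20.5 mA.
Then V_CE = 11 − 20.5×1.2 − 20.7×0.22 = -18.1 V < 0.2 V — the active assumption fails.
Re-solve with V_CE = 0.2 V. KCL at the emitter: V_E/R_E = (V_BB−0.7−V_E)/R_B + (V_CC−0.2−V_E)/R_C, giving V_E = 1.76 V.
I_C = (V_CC − 0.2 − V_E)/R_C = (10.8 − 1.76)/1.2 = 7.53 mA.
Check: I_B = (6.6 − 1.76)/10 = 0.484 mA, and β·I_B = 48.4 mA > I_C, confirming saturation.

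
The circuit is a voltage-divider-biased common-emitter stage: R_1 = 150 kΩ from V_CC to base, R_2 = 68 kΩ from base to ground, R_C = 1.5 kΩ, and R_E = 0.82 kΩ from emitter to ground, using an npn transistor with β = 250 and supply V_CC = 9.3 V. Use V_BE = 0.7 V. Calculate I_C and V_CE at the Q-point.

I_C ≈ 2.2 mA, V_CE ≈ 4.2 V

Thevenize the base divider: V_Th = V_CC·R_2/(R_1+R_2) = 9.3×68/218 = 2.9 V, R_Th = R_1‖R_2 = 46.8 kΩ.
Base-emitter loop: V_Th = I_B·R_Th + V_BE + (β+1)I_B·R_E, so I_B = (2.9 − 0.7) / (46.8 + 251×0.82) = 0.00871 mA.
I_C = β·I_B = 250×0.00871 = 2.18 mA, and I_E = (β+1)I_B = 2.19 mA.
V_CE = V_CC − I_C·R_C − I_E·R_E = 9.3 − 2.18×1.5 − 2.19×0.82 = 4.24 V.
V_CE = 4.24 V > 0.2 V confirms active-region operation.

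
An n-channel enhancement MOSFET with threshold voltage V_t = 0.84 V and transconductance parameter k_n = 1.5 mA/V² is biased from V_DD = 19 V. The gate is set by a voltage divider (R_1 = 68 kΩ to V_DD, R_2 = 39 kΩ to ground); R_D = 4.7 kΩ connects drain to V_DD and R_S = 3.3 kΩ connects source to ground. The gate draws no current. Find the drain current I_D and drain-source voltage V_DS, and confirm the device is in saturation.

V_G = V_DD·R_2/(R_1+R_2) = 19×39/107 = 6.93 V.
Assume saturation: I_D = (k_n/2)(V_GS − V_t)² with V_GS = V_G − I_D·R_S = 6.93 − 3.3·I_D.
Substituting gives 8.17·I_D² − 31.1·I_D + 27.8 = 0, with roots I_D = 1.43 or 2.38 mA.
The root I_D = 2.38 mA gives V_GS = -0.943 V ≤ V_t, so take I_D = 1.43 mA.
Then V_GS = 2.22 V and V_DS = V_DD − I_D(R_D+R_S) = 19 − 1.43×8 = 7.59 V.
Saturation requires V_DS ≥ V_GS − V_t = 1.38 V; 7.59 ≥ 1.38 ✓.

I_D ≈ 1.4 mA, V_DS ≈ 7.6 V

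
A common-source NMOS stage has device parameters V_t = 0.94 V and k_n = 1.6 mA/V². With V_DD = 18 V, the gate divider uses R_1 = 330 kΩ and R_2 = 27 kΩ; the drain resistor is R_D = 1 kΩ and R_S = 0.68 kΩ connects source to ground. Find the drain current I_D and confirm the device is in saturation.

I_D ≈ 0.1 mA

V_G = V_DD·R_2/(R_1+R_2) = 18×27/357 = 1.36 V.
Assume saturation: I_D = (k_n/2)(V_GS − V_t)² with V_GS = V_G − I_D·R_S = 1.36 − 0.68·I_D.
Substituting gives 0.37·I_D² − 1.46·I_D + 0.142 = 0, with roots I_D = 0.0999 or 3.84 mA.
The root I_D = 3.84 mA gives V_GS = -1.25 V ≤ V_t, so take I_D = 0.0999 mA.
Then V_GS = 1.29 V and V_DS = V_DD − I_D(R_D+R_S) = 18 − 0.0999×1.68 = 17.8 V.
Saturation requires V_DS ≥ V_GS − V_t = 0.353 V; 17.8 ≥ 0.353 ✓.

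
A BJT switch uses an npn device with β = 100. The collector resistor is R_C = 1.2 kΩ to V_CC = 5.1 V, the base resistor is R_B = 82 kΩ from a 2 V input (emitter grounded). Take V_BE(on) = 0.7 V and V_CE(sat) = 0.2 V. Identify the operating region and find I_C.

active; I_C ≈ 1.6 mA

Assume active. Base-emitter loop: I_B = (V_BB − V_BE)/R_B = (2 − 0.7)/82 = 0.0159 mA.
I_C = β·I_B = 100×0.0159 = 1.59 mA.
V_CE = V_CC − I_C·R_C = 5.1 − 1.59×1.2 = 3.2 V > V_CE(sat), so the active-region assumption holds.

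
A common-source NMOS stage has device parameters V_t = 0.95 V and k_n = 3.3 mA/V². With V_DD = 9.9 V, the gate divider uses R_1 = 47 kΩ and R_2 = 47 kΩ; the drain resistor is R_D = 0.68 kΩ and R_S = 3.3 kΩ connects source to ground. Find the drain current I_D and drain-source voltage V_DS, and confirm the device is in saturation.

V_G = V_DD·R_2/(R_1+R_2) = 9.9×47/94 = 4.95 V.
Assume saturation: I_D = (k_n/2)(V_GS − V_t)² with V_GS = V_G − I_D·R_S = 4.95 − 3.3·I_D.
Substituting gives 18·I_D² − 44.6·I_D + 26.4 = 0, with roots I_D = 0.979 or 1.5 mA.
The root I_D = 1.5 mA gives V_GS = -0.00383 V ≤ V_t, so take I_D = 0.979 mA.
Then V_GS = 1.72 V and V_DS = V_DD − I_D(R_D+R_S) = 9.9 − 0.979×3.98 = 6 V.
Saturation requires V_DS ≥ V_GS − V_t = 0.77 V; 6 ≥ 0.77 ✓.

I_D ≈ 0.98 mA, V_DS ≈ 6 V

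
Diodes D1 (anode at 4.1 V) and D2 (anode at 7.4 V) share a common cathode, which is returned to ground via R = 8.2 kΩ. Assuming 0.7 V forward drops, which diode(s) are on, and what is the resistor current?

Assume both conduct. Then node N would need to be at both 4.1−0.7 = 3.4 V and 7.4−0.7 = 6.7 V, which is impossible.
Assume only D2 conducts: V_N = 7.4 − 0.7 = 6.7 V, so I_R = 6.7/8.2 = 0.817 mA.
Check D1: its anode-to-cathode voltage is 4.1 − 6.7 = -2.6 V < 0.7 V, so it is off. The assumption is consistent.

Only D2 conducts; I_R ≈ 0.82 mA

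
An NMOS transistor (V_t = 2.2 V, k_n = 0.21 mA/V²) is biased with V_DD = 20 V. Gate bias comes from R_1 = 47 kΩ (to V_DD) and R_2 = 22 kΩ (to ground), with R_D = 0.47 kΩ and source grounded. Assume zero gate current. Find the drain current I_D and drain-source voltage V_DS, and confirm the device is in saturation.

I_D ≈ 1.8 mA, V_DS ≈ 19 V

V_G = V_DD·R_2/(R_1+R_2) = 20×22/69 = 6.38 V. With the source grounded, V_GS = V_G = 6.38 V.
Assume saturation: I_D = (k_n/2)(V_GS − V_t)² = (0.21/2)×(6.38 − 2.2)² = 0.105×4.18² = 1.83 mA.
V_DS = V_DD − I_D·R_D = 20 − 1.83×0.47 = 19.1 V.
Saturation requires V_DS ≥ V_GS − V_t = 4.18 V; 19.1 ≥ 4.18 ✓.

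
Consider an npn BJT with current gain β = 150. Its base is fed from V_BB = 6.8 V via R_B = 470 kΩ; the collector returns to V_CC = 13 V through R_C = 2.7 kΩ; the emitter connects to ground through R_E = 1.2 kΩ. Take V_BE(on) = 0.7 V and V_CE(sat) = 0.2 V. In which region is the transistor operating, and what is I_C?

Assume active. Base-emitter loop: I_B = (V_BB − V_BE)/(R_B + (β+1)R_E) = (6.8 − 0.7)/(470 + 151×1.2) = 0.00937 mA.
I_C = β·I_B = 150×0.00937 = 1.41 mA.
V_CE = V_CC − I_C·R_C − I_E·R_E = 13 − 1.41×2.7 − 1.41×1.2 = 7.51 V > V_CE(sat), so the active-region assumption holds.

active; I_C ≈ 1.4 mA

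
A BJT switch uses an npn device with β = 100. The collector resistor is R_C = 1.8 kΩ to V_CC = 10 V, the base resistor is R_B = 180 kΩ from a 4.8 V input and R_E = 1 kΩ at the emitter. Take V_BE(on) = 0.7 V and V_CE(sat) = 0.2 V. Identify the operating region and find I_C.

Assume active. Base-emitter loop: I_B = (V_BB − V_BE)/(R_B + (β+1)R_E) = (4.8 − 0.7)/(180 + 101×1) = 0.0146 mA.
I_C = β·I_B = 100×0.0146 = 1.46 mA.
V_CE = V_CC − I_C·R_C − I_E·R_E = 10 − 1.46×1.8 − 1.47×1 = 5.9 V > V_CE(sat), so the active-region assumption holds.

active; I_C ≈ 1.5 mA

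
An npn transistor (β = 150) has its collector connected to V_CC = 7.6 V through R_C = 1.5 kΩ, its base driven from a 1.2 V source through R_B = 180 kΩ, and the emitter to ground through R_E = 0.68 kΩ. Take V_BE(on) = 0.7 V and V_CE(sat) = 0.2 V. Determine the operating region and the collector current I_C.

Assume active. Base-emitter loop: I_B = (V_BB − V_BE)/(R_B + (β+1)R_E) = (1.2 − 0.7)/(180 + 151×0.68) = 0.00177 mA.
I_C = β·I_B = 150×0.00177 = 0.265 mA.
V_CE = V_CC − I_C·R_C − I_E·R_E = 7.6 − 0.265×1.5 − 0.267×0.68 = 7.02 V > V_CE(sat), so the active-region assumption holds.

active; I_C ≈ 0.27 mA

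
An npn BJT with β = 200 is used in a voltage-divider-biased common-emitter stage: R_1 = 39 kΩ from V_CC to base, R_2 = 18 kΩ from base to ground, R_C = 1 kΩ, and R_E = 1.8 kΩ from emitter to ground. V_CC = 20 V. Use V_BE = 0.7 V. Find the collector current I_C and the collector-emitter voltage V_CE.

I_C ≈ 3 mA, V_CE ≈ 12 V

Thevenize the base divider: V_Th = V_CC·R_2/(R_1+R_2) = 20×18/57 = 6.32 V, R_Th = R_1‖R_2 = 12.3 kΩ.
Base-emitter loop: V_Th = I_B·R_Th + V_BE + (β+1)I_B·R_E, so I_B = (6.32 − 0.7) / (12.3 + 201×1.8) = 0.015 mA.
I_C = β·I_B = 200×0.015 = 3 mA, and I_E = (β+1)I_B = 3.02 mA.
V_CE = V_CC − I_C·R_C − I_E·R_E = 20 − 3×1 − 3.02×1.8 = 11.6 V.
V_CE = 11.6 V > 0.2 V confirms active-region operation.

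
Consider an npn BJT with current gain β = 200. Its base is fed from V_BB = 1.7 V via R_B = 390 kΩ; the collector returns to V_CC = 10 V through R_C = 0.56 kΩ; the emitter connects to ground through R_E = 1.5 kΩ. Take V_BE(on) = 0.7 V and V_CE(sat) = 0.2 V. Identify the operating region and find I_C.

Assume active. Base-emitter loop: I_B = (V_BB − V_BE)/(R_B + (β+1)R_E) = (1.7 − 0.7)/(390 + 201×1.5) = 0.00145 mA.
I_C = β·I_B = 200×0.00145 = 0.289 mA.
V_CE = V_CC − I_C·R_C − I_E·R_E = 10 − 0.289×0.56 − 0.291×1.5 = 9.4 V > V_CE(sat), so the active-region assumption holds.

active; I_C ≈ 0.29 mA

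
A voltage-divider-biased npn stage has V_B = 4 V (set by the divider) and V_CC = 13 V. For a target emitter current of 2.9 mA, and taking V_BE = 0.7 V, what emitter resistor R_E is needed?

R_E ≈ 1.1 kΩ

V_E = V_B − V_BE = 4 − 0.7 = 3.3 V.
R_E = V_E / I_E = 3.3 / 2.9 = 1.14 kΩ.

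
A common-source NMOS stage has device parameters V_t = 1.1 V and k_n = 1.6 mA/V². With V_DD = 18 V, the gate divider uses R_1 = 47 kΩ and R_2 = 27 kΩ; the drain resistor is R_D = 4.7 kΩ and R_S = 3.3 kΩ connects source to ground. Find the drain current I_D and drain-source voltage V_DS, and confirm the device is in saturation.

V_G = V_DD·R_2/(R_1+R_2) = 18×27/74 = 6.57 V.
Assume saturation: I_D = (k_n/2)(V_GS − V_t)² with V_GS = V_G − I_D·R_S = 6.57 − 3.3·I_D.
Substituting gives 8.71·I_D² − 29.9·I_D + 23.9 = 0, with roots I_D = 1.27 or 2.15 mA.
The root I_D = 2.15 mA gives V_GS = -0.541 V ≤ V_t, so take I_D = 1.27 mA.
Then V_GS = 2.36 V and V_DS = V_DD − I_D(R_D+R_S) = 18 − 1.27×8 = 7.8 V.
Saturation requires V_DS ≥ V_GS − V_t = 1.26 V; 7.8 ≥ 1.26 ✓.

I_D ≈ 1.3 mA, V_DS ≈ 7.8 V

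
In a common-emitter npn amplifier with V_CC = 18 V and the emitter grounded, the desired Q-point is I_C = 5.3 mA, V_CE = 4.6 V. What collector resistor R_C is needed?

Collector loop: V_CC = I_C·R_C + V_CE.
R_C = (V_CC − V_CE)/I_C = (18 − 4.6)/5.3 = 2.53 kΩ.

R_C ≈ 2.5 kΩ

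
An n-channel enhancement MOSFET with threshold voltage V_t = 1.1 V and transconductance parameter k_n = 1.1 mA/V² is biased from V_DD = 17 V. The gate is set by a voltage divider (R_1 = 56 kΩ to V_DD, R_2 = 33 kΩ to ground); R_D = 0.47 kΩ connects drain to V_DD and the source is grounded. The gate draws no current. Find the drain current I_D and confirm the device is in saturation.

V_G = V_DD·R_2/(R_1+R_2) = 17×33/89 = 6.3 V. With the source grounded, V_GS = V_G = 6.3 V.
Assume saturation: I_D = (k_n/2)(V_GS − V_t)² = (1.1/2)×(6.3 − 1.1)² = 0.55×5.2² = 14.9 mA.
V_DS = V_DD − I_D·R_D = 17 − 14.9×0.47 = 10 V.
Saturation requires V_DS ≥ V_GS − V_t = 5.2 V; 10 ≥ 5.2 ✓.

I_D ≈ 15 mA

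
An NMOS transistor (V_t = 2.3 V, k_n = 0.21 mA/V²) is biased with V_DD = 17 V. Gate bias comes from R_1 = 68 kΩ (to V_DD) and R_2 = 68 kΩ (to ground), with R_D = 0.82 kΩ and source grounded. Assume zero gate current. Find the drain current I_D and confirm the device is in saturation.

I_D ≈ 4 mA

V_G = V_DD·R_2/(R_1+R_2) = 17×68/136 = 8.5 V. With the source grounded, V_GS = V_G = 8.5 V.
Assume saturation: I_D = (k_n/2)(V_GS − V_t)² = (0.21/2)×(8.5 − 2.3)² = 0.105×6.2² = 4.04 mA.
V_DS = V_DD − I_D·R_D = 17 − 4.04×0.82 = 13.7 V.
Saturation requires V_DS ≥ V_GS − V_t = 6.2 V; 13.7 ≥ 6.2 ✓.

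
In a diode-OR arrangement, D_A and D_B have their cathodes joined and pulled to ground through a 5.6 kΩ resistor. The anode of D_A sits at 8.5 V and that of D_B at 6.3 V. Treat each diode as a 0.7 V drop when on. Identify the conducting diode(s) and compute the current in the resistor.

Assume both conduct. Then node N would need to be at both 8.5−0.7 = 7.8 V and 6.3−0.7 = 5.6 V, which is impossible.
Assume only D_A conducts: V_N = 8.5 − 0.7 = 7.8 V, so I_R = 7.8/5.6 = 1.39 mA.
Check D_B: its anode-to-cathode voltage is 6.3 − 7.8 = -1.5 V < 0.7 V, so it is off. The assumption is consistent.

Only D_A conducts; I_R ≈ 1.4 mA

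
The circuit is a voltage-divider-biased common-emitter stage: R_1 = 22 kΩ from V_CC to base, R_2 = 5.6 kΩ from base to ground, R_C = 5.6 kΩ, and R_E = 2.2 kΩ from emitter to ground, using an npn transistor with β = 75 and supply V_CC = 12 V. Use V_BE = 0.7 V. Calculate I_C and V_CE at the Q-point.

Thevenize the base divider: V_Th = V_CC·R_2/(R_1+R_2) = 12×5.6/27.6 = 2.43 V, R_Th = R_1‖R_2 = 4.46 kΩ.
Base-emitter loop: V_Th = I_B·R_Th + V_BE + (β+1)I_B·R_E, so I_B = (2.43 − 0.7) / (4.46 + 76×2.2) = 0.0101 mA.
I_C = β·I_B = 75×0.0101 = 0.758 mA, and I_E = (β+1)I_B = 0.768 mA.
V_CE = V_CC − I_C·R_C − I_E·R_E = 12 − 0.758×5.6 − 0.768×2.2 = 6.07 V.
V_CE = 6.07 V > 0.2 V confirms active-region operation.

I_C ≈ 0.76 mA, V_CE ≈ 6.1 V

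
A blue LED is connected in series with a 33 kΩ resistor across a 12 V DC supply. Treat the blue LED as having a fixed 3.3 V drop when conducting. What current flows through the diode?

I ≈ 0.26 mA

KVL around the loop: 12 = V_D + I·R = 3.3 + I × 33 kΩ.
So I = (12 − 3.3) / 33 kΩ = 8.7 / 33 = 0.264 mA.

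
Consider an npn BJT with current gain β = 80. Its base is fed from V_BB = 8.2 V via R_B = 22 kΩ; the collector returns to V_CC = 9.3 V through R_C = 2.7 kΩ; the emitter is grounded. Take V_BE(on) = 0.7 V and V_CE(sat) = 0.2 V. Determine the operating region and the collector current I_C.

saturation; I_C ≈ 3.4 mA

Assume active: I_B = (8.2 − 0.7)/22 = 0.341 mA, giving I_C = β·I_B = 27.3 mA.
But then V_CE = 9.3 − 27.3×2.7 = -64.3 V < V_CE(sat) = 0.2 V — impossible in the active region.
So the transistor is saturated. With V_CE = 0.2 V, I_C = (V_CC − 0.2)/R_C = 9.1/2.7 = 3.37 mA.
Check: β·I_B = 27.3 mA > I_C = 3.37 mA, confirming saturation.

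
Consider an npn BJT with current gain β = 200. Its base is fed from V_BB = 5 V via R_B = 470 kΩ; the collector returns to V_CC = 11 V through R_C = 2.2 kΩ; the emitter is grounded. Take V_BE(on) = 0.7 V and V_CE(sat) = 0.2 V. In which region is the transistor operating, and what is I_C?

Assume active. Base-emitter loop: I_B = (V_BB − V_BE)/R_B = (5 − 0.7)/470 = 0.00915 mA.
I_C = β·I_B = 200×0.00915 = 1.83 mA.
V_CE = V_CC − I_C·R_C = 11 − 1.83×2.2 = 6.97 V > V_CE(sat), so the active-region assumption holds.

active; I_C ≈ 1.8 mA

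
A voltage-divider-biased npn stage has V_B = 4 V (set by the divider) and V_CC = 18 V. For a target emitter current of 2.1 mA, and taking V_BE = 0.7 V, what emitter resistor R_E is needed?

R_E ≈ 1.6 kΩ

V_E = V_B − V_BE = 4 − 0.7 = 3.3 V.
R_E = V_E / I_E = 3.3 / 2.1 = 1.57 kΩ.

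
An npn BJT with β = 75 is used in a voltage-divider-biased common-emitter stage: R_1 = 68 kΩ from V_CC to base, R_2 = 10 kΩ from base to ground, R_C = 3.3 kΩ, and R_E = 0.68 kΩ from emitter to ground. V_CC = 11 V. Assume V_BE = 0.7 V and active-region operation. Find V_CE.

V_CE ≈ 7.5 V

Thevenize the base divider: V_Th = V_CC·R_2/(R_1+R_2) = 11×10/78 = 1.41 V, R_Th = R_1‖R_2 = 8.72 kΩ.
Base-emitter loop: V_Th = I_B·R_Th + V_BE + (β+1)I_B·R_E, so I_B = (1.41 − 0.7) / (8.72 + 76×0.68) = 0.0118 mA.
I_C = β·I_B = 75×0.0118 = 0.882 mA, and I_E = (β+1)I_B = 0.894 mA.
V_CE = V_CC − I_C·R_C − I_E·R_E = 11 − 0.882×3.3 − 0.894×0.68 = 7.48 V.
V_CE = 7.48 V > 0.2 V confirms active-region operation.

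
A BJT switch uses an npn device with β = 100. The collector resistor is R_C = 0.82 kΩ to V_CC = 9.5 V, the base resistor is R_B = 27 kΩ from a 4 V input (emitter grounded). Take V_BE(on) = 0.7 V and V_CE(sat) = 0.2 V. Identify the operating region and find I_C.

Assume active: I_B = (4 − 0.7)/27 = 0.122 mA, giving I_C = β·I_B = 12.2 mA.
But then V_CE = 9.5 − 12.2×0.82 = -0.522 V < V_CE(sat) = 0.2 V — impossible in the active region.
So the transistor is saturated. With V_CE = 0.2 V, I_C = (V_CC − 0.2)/R_C = 9.3/0.82 = 11.3 mA.
Check: β·I_B = 12.2 mA > I_C = 11.3 mA, confirming saturation.

saturation; I_C ≈ 11 mA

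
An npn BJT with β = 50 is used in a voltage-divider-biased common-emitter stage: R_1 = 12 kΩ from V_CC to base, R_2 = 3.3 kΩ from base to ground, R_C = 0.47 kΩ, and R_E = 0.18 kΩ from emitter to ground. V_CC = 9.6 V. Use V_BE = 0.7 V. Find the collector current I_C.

Thevenize the base divider: V_Th = V_CC·R_2/(R_1+R_2) = 9.6×3.3/15.3 = 2.07 V, R_Th = R_1‖R_2 = 2.59 kΩ.
Base-emitter loop: V_Th = I_B·R_Th + V_BE + (β+1)I_B·R_E, so I_B = (2.07 − 0.7) / (2.59 + 51×0.18) = 0.116 mA.
I_C = β·I_B = 50×0.116 = 5.82 mA, and I_E = (β+1)I_B = 5.94 mA.
V_CE = V_CC − I_C·R_C − I_E·R_E = 9.6 − 5.82×0.47 − 5.94×0.18 = 5.79 V.
V_CE = 5.79 V > 0.2 V confirms active-region operation.

I_C ≈ 5.8 mA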